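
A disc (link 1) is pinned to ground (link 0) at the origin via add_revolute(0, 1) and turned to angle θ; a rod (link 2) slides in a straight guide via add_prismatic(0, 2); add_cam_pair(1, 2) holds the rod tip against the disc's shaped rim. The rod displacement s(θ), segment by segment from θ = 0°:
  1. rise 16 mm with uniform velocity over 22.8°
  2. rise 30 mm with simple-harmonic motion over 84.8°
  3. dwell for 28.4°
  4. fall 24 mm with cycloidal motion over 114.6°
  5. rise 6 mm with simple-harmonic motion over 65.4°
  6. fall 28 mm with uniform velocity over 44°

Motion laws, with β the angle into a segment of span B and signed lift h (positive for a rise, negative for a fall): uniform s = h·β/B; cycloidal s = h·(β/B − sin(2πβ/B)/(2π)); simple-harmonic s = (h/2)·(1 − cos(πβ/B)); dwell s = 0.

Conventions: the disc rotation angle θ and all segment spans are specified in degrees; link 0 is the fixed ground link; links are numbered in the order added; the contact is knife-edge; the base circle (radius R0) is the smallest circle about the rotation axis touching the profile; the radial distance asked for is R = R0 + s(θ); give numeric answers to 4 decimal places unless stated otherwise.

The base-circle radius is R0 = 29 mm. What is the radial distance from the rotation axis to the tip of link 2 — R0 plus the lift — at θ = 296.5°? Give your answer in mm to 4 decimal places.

segment 1 (0° to 22.8°, uniform, h = 16) is passed completely: s = 0.0000 + (16) = 16.0000
segment 2 (22.8° to 107.6°, simple-harmonic, h = 30) is passed completely: s = 16.0000 + (30) = 46.0000
segment 3 (107.6° to 136°, dwell): s unchanged at 46.0000
segment 4 (136° to 250.6°, cycloidal, h = -24) is passed completely: s = 46.0000 + (-24) = 22.0000
θ = 296.5° falls in segment 5 (250.6° to 316°, simple-harmonic, h = 6): β = 296.5 − 250.6 = 45.9°, B = 65.4°; Δs = 6/2·(1 − cos(π·0.7018)) = 4.7773; s = 22.0000 + 4.7773 = 26.7773
R = R0 + s = 29 + 26.7773 = 55.7773

55.7773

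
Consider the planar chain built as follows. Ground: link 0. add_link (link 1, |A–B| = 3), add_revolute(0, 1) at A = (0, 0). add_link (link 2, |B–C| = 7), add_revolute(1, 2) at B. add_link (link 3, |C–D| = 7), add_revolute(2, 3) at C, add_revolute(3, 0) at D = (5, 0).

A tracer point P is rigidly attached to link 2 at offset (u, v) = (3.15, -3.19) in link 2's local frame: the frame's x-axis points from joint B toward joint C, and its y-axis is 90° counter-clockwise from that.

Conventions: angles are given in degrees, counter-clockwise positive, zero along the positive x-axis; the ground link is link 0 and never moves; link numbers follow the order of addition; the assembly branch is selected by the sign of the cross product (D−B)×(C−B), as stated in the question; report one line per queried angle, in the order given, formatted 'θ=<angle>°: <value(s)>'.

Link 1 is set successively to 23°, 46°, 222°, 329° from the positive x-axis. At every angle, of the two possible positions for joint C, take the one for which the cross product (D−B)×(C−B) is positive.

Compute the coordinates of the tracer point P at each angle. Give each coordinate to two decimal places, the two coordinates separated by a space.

A=(0,0), D=(5.00,0)
θ=23°: B = A + 3.00·(cos23°, sin23°) = (2.7615, 1.1722)
θ=23°: |BD| = 2.5268
θ=23°: circle(B,7.00) ∩ circle(D,7.00): a=1.2634, h=6.8850
θ=23°:   candidates: C₊=(7.0747,6.6855) cross=17.397; C₋=(0.6868,-5.5133) cross=-17.397
θ=23°:   branch + wants cross > 0 → take C=(7.0747,6.6855) (cross=17.397)
θ=23°: ex = (C−B)/|BC| = (0.6162,0.7876); ey = (-0.7876,0.6162)
θ=23°: P = B + 3.15·ex + -3.19·ey = (7.2149,1.6876)
θ=46°: B = A + 3.00·(cos46°, sin46°) = (2.0840, 2.1580)
θ=46°: |BD| = 3.6277
θ=46°: circle(B,7.00) ∩ circle(D,7.00): a=1.8139, h=6.7609
θ=46°:   candidates: C₊=(7.5639,6.5136) cross=24.527; C₋=(-0.4799,-4.3556) cross=-24.527
θ=46°:   branch + wants cross > 0 → take C=(7.5639,6.5136) (cross=24.527)
θ=46°: ex = (C−B)/|BC| = (0.7828,0.6222); ey = (-0.6222,0.7828)
θ=46°: P = B + 3.15·ex + -3.19·ey = (6.5348,1.6208)
θ=222°: B = A + 3.00·(cos222°, sin222°) = (-2.2294, -2.0074)
θ=222°: |BD| = 7.5030
θ=222°: circle(B,7.00) ∩ circle(D,7.00): a=3.7515, h=5.9099
θ=222°:   candidates: C₊=(-0.1959,4.6907) cross=44.341; C₋=(2.9664,-6.6981) cross=-44.341
θ=222°:   branch + wants cross > 0 → take C=(-0.1959,4.6907) (cross=44.341)
θ=222°: ex = (C−B)/|BC| = (0.2905,0.9569); ey = (-0.9569,0.2905)
θ=222°: P = B + 3.15·ex + -3.19·ey = (1.7381,0.0800)
θ=329°: B = A + 3.00·(cos329°, sin329°) = (2.5715, -1.5451)
θ=329°: |BD| = 2.8784
θ=329°: circle(B,7.00) ∩ circle(D,7.00): a=1.4392, h=6.8505
θ=329°:   candidates: C₊=(0.1084,5.0072) cross=19.718; C₋=(7.4631,-6.5523) cross=-19.718
θ=329°:   branch + wants cross > 0 → take C=(0.1084,5.0072) (cross=19.718)
θ=329°: ex = (C−B)/|BC| = (-0.3519,0.9360); ey = (-0.9360,-0.3519)
θ=329°: P = B + 3.15·ex + -3.19·ey = (4.4491,2.5259)

θ=23°: 7.21 1.69
θ=46°: 6.53 1.62
θ=222°: 1.74 0.08
θ=329°: 4.45 2.53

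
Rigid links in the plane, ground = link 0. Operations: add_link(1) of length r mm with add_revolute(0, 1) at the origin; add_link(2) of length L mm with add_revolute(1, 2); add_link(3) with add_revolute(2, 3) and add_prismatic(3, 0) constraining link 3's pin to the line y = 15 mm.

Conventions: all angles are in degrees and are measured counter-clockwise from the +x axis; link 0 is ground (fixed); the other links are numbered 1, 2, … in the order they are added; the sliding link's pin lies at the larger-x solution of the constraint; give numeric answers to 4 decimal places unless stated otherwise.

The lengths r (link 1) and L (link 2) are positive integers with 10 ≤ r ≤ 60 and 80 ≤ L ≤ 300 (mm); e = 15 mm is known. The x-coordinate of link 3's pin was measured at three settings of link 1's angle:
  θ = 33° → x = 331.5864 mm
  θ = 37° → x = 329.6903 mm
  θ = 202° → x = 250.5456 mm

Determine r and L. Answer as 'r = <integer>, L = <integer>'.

constraint per measurement: (x − r cos θ)² + (r sin θ − e)² = L²
subtracting the θ₁ and θ₂ equations cancels the r² and L² terms:
r = (x₁² − x₂²) / (2[(x₁cos θ₁ + e sin θ₁) − (x₂cos θ₂ + e sin θ₂)]) = 44.9997 → r = 45
L² = (x₁ − r cos θ₁)² + (r sin θ₁ − e)² = 86436.0201 → L = 294.0000 → L = 294
check at θ₃=202°: x = 250.5456 (printed 250.5456) ✓

r = 45, L = 294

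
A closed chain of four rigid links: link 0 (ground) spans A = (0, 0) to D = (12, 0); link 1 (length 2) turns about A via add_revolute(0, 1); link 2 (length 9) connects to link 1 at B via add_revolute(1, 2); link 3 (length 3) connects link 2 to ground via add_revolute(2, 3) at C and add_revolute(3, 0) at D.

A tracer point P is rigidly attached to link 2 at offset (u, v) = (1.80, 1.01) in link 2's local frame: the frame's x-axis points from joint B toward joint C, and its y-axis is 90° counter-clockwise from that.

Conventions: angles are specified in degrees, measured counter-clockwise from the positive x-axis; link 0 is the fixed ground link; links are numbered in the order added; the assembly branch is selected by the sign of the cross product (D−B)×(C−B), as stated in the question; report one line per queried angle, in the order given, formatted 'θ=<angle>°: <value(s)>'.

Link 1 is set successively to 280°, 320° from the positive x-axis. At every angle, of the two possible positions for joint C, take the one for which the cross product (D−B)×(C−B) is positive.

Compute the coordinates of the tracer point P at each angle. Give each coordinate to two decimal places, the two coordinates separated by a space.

A=(0,0), D=(12.00,0)
θ=280°: B = A + 2.00·(cos280°, sin280°) = (0.3473, -1.9696)
θ=280°: |BD| = 11.8180
θ=280°: circle(B,9.00) ∩ circle(D,3.00): a=8.9552, h=0.8969
θ=280°:   candidates: C₊=(9.0278,0.4072) cross=10.600; C₋=(9.3267,-1.3615) cross=-10.600
θ=280°:   branch + wants cross > 0 → take C=(9.0278,0.4072) (cross=10.600)
θ=280°: ex = (C−B)/|BC| = (0.9645,0.2641); ey = (-0.2641,0.9645)
θ=280°: P = B + 1.80·ex + 1.01·ey = (1.8167,-0.5201)
θ=320°: B = A + 2.00·(cos320°, sin320°) = (1.5321, -1.2856)
θ=320°: |BD| = 10.5466
θ=320°: circle(B,9.00) ∩ circle(D,3.00): a=8.6867, h=2.3539
θ=320°:   candidates: C₊=(9.8671,2.1097) cross=24.826; C₋=(10.4410,-2.5631) cross=-24.826
θ=320°:   branch + wants cross > 0 → take C=(9.8671,2.1097) (cross=24.826)
θ=320°: ex = (C−B)/|BC| = (0.9261,0.3772); ey = (-0.3772,0.9261)
θ=320°: P = B + 1.80·ex + 1.01·ey = (2.8181,0.3288)

θ=280°: 1.82 -0.52
θ=320°: 2.82 0.33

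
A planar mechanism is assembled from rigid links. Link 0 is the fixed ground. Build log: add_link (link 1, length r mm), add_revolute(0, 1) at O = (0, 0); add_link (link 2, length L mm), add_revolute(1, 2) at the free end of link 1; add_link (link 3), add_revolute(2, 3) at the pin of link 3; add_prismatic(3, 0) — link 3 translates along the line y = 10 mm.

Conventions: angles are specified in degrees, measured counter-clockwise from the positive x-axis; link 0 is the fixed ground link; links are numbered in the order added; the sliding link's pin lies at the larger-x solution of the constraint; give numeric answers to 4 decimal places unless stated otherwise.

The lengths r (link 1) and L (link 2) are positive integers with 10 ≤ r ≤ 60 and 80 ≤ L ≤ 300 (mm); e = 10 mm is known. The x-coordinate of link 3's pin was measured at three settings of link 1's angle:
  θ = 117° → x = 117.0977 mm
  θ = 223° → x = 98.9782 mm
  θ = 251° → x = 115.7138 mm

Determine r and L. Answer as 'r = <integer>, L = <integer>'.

constraint per measurement: (x − r cos θ)² + (r sin θ − e)² = L²
subtracting the θ₁ and θ₂ equations cancels the r² and L² terms:
r = (x₁² − x₂²) / (2[(x₁cos θ₁ + e sin θ₁) − (x₂cos θ₂ + e sin θ₂)]) = 56.0002 → r = 56
L² = (x₁ − r cos θ₁)² + (r sin θ₁ − e)² = 21904.0033 → L = 148.0000 → L = 148
check at θ₃=251°: x = 115.7138 (printed 115.7138) ✓

r = 56, L = 148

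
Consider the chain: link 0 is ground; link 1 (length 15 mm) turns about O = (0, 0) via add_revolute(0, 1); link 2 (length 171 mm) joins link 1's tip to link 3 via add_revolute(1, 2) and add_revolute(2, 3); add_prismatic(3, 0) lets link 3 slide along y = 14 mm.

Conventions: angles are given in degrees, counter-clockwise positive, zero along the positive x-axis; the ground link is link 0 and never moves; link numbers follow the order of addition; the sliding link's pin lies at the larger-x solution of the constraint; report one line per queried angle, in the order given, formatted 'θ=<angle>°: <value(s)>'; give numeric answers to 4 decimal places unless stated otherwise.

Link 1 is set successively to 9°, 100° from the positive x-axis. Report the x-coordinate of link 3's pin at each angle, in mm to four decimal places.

geometry: r = 15 mm, L = 171 mm, e = 14 mm
θ=9°: crank pin P = (r cos θ, r sin θ) = (14.815325, 2.346517)
θ=9°: h = r sin θ − e = 2.346517 − 14 = -11.653483
θ=9°: x = r cos θ + √(L² − h²) = 14.815325 + 170.602451 = 185.417776
θ=100°: crank pin P = (r cos θ, r sin θ) = (-2.604723, 14.772116)
θ=100°: h = r sin θ − e = 14.772116 − 14 = 0.772116
θ=100°: x = r cos θ + √(L² − h²) = -2.604723 + 170.998257 = 168.393534

θ=9°: 185.4178
θ=100°: 168.3935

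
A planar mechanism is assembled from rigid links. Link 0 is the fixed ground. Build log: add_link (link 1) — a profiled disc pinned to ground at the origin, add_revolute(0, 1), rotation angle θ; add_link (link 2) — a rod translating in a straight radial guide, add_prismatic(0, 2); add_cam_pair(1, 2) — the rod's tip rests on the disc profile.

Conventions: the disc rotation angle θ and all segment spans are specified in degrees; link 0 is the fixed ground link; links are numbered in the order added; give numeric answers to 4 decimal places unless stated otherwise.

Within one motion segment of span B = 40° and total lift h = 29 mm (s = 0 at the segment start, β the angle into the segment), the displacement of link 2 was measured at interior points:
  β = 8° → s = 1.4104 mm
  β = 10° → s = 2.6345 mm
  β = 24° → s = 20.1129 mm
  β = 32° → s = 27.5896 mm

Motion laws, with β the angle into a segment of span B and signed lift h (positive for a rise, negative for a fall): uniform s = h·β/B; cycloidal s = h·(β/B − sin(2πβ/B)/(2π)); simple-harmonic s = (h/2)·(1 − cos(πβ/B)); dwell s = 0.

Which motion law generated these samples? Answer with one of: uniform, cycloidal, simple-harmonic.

candidates at β/B = r: uniform s = h·r (linear in β); cycloidal s = h·(r − sin(2πr)/(2π)); simple-harmonic s = (h/2)(1 − cos(πr))
β=8°: printed 1.4104 | uniform 5.8000, cycloidal 1.4104, simple-harmonic 2.7693
β=10°: printed 2.6345 | uniform 7.2500, cycloidal 2.6345, simple-harmonic 4.2470
β=24°: printed 20.1129 | uniform 17.4000, cycloidal 20.1129, simple-harmonic 18.9807
β=32°: printed 27.5896 | uniform 23.2000, cycloidal 27.5896, simple-harmonic 26.2307
only one law matches every sample → cycloidal

cycloidal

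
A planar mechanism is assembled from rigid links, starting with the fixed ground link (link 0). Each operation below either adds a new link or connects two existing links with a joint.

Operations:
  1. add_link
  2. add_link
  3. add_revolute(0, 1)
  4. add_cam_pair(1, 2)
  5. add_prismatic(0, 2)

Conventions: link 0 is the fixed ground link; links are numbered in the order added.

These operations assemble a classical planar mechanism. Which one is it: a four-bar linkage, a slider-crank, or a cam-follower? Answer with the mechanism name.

links: 3 (incl. ground); joints: 1 revolute, 1 prismatic, 1 higher (cam) pair, forming one closed loop
3 links, revolute + prismatic + higher pair in one loop → cam-follower

cam-follower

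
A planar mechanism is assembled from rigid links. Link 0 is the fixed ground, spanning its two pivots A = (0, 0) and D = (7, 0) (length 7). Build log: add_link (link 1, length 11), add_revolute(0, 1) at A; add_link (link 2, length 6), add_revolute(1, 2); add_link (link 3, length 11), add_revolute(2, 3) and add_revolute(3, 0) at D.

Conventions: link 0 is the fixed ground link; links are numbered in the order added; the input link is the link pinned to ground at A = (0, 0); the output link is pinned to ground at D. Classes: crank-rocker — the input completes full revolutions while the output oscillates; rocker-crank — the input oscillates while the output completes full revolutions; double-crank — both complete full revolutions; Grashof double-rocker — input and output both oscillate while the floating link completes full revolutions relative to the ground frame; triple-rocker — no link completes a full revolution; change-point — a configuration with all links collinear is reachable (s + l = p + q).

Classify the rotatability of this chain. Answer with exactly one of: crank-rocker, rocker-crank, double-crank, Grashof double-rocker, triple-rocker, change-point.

lengths: ground=7, input=11, coupler=6, output=11
sorted: s=6 (shortest), l=11 (longest), p+q=18
s + l = 17 vs p + q = 18
s + l < p + q (Grashof) with shortest = coupler link → Grashof double-rocker

Grashof double-rocker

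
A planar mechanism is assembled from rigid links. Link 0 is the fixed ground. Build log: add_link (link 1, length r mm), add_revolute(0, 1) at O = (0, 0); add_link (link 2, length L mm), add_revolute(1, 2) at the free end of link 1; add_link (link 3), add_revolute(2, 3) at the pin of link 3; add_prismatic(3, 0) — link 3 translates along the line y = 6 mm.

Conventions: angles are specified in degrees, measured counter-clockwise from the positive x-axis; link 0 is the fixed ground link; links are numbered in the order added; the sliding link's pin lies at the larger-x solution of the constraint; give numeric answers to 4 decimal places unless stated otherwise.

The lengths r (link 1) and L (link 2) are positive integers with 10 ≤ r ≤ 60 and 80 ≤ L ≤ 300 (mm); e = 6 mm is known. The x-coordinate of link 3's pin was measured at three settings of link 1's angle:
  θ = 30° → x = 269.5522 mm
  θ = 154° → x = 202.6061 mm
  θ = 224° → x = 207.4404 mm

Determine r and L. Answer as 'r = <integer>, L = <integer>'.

constraint per measurement: (x − r cos θ)² + (r sin θ − e)² = L²
subtracting the θ₁ and θ₂ equations cancels the r² and L² terms:
r = (x₁² − x₂²) / (2[(x₁cos θ₁ + e sin θ₁) − (x₂cos θ₂ + e sin θ₂)]) = 38.0000 → r = 38
L² = (x₁ − r cos θ₁)² + (r sin θ₁ − e)² = 56169.0205 → L = 237.0000 → L = 237
check at θ₃=224°: x = 207.4404 (printed 207.4404) ✓

r = 38, L = 237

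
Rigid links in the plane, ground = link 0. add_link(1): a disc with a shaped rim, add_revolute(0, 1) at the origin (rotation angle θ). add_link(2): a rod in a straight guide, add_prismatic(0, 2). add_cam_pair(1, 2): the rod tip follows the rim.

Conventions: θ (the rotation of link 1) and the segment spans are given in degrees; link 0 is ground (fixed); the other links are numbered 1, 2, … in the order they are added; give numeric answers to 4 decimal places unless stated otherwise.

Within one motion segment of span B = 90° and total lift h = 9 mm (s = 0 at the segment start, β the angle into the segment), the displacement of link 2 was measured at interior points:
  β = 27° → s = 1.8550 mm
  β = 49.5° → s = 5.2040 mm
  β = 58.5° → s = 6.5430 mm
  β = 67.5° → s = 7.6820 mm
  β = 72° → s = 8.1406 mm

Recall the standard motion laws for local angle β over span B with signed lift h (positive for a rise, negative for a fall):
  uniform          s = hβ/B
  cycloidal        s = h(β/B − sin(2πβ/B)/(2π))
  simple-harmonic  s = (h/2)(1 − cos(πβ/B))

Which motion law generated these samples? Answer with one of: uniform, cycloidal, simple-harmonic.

candidates at β/B = r: uniform s = h·r (linear in β); cycloidal s = h·(r − sin(2πr)/(2π)); simple-harmonic s = (h/2)(1 − cos(πr))
β=27°: printed 1.8550 | uniform 2.7000, cycloidal 1.3377, simple-harmonic 1.8550
β=49.5°: printed 5.2040 | uniform 4.9500, cycloidal 5.3926, simple-harmonic 5.2040
β=58.5°: printed 6.5430 | uniform 5.8500, cycloidal 7.0088, simple-harmonic 6.5430
β=67.5°: printed 7.6820 | uniform 6.7500, cycloidal 8.1824, simple-harmonic 7.6820
β=72°: printed 8.1406 | uniform 7.2000, cycloidal 8.5623, simple-harmonic 8.1406
only one law matches every sample → simple-harmonic

simple-harmonic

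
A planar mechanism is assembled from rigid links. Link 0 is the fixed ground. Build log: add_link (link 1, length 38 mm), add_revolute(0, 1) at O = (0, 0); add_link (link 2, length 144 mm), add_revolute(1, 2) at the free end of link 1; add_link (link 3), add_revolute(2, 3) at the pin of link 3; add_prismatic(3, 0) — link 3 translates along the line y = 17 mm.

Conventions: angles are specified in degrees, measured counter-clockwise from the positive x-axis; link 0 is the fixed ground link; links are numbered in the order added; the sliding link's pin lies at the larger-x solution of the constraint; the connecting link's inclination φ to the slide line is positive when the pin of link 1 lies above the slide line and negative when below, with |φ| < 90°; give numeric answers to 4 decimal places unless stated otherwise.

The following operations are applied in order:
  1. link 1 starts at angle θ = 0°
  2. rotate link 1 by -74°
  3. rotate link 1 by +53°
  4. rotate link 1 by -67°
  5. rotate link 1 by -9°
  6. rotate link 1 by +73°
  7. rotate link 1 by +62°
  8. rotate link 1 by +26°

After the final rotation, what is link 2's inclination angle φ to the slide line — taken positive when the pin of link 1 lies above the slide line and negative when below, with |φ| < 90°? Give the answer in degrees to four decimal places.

geometry: r = 38 mm, L = 144 mm, e = 17 mm; θ starts at 0°
rotate link 1 by -74°: θ ← 0° -74° = -74°
rotate link 1 by +53°: θ ← -74° +53° = -21°
rotate link 1 by -67°: θ ← -21° -67° = -88°
rotate link 1 by -9°: θ ← -88° -9° = -97°
rotate link 1 by +73°: θ ← -97° +73° = -24°
rotate link 1 by +62°: θ ← -24° +62° = 38°
rotate link 1 by +26°: θ ← 38° +26° = 64°
h = r sin θ − e = 34.154174 − 17 = 17.154174
sin φ = h / L = 17.154174 / 144 = 0.11912621
φ = arcsin(0.11912621) = 6.841676°

6.8417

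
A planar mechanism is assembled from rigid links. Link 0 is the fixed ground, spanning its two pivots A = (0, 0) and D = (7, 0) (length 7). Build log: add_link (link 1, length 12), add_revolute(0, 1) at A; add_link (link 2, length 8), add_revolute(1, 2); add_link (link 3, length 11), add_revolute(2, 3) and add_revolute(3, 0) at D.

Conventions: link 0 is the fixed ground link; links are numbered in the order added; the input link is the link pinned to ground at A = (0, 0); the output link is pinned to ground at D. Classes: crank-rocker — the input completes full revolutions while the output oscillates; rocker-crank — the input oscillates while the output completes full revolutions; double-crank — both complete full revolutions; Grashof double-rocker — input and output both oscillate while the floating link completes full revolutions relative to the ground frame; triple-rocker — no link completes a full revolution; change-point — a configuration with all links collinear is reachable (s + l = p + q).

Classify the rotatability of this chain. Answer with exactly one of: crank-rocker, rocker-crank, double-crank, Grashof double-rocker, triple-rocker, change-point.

lengths: ground=7, input=12, coupler=8, output=11
sorted: s=7 (shortest), l=12 (longest), p+q=19
s + l = 19 vs p + q = 19
s + l = p + q → change-point (collinear configuration reachable)

change-point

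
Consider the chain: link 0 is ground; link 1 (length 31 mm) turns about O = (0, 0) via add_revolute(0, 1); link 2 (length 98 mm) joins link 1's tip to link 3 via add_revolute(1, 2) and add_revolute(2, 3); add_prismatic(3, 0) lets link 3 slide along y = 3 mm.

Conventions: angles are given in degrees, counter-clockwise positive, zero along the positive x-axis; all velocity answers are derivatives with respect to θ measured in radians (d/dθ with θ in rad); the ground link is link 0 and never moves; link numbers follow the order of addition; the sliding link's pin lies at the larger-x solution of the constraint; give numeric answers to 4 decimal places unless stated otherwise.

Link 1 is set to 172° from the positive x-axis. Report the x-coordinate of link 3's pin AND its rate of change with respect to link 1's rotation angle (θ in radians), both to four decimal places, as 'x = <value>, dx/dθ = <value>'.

geometry: r = 31 mm, L = 98 mm, e = 3 mm
crank pin P = (r cos θ, r sin θ) = (-30.698310, 4.314366)
h = r sin θ − e = 4.314366 − 3 = 1.314366
x = r cos θ + √(L² − h²) = -30.698310 + 97.991186 = 67.292875
dx/dθ = −r sin θ − h·r cos θ/√(L² − h²) (θ in radians; h = 1.314366) = -3.902606

x = 67.2929, dx/dθ = -3.9026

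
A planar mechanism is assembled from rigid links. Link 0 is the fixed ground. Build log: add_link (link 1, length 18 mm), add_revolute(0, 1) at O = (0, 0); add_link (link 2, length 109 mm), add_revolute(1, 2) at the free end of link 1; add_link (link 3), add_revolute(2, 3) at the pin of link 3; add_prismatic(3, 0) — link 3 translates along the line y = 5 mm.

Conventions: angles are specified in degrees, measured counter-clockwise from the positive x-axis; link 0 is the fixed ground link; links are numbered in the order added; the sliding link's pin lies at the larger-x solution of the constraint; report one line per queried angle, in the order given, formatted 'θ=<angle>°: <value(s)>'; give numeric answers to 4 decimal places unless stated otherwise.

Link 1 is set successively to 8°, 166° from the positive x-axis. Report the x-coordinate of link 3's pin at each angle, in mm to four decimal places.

geometry: r = 18 mm, L = 109 mm, e = 5 mm
θ=8°: crank pin P = (r cos θ, r sin θ) = (17.824825, 2.505116)
θ=8°: h = r sin θ − e = 2.505116 − 5 = -2.494884
θ=8°: x = r cos θ + √(L² − h²) = 17.824825 + 108.971444 = 126.796269
θ=166°: crank pin P = (r cos θ, r sin θ) = (-17.465323, 4.354594)
θ=166°: h = r sin θ − e = 4.354594 − 5 = -0.645406
θ=166°: x = r cos θ + √(L² − h²) = -17.465323 + 108.998089 = 91.532766

θ=8°: 126.7963
θ=166°: 91.5328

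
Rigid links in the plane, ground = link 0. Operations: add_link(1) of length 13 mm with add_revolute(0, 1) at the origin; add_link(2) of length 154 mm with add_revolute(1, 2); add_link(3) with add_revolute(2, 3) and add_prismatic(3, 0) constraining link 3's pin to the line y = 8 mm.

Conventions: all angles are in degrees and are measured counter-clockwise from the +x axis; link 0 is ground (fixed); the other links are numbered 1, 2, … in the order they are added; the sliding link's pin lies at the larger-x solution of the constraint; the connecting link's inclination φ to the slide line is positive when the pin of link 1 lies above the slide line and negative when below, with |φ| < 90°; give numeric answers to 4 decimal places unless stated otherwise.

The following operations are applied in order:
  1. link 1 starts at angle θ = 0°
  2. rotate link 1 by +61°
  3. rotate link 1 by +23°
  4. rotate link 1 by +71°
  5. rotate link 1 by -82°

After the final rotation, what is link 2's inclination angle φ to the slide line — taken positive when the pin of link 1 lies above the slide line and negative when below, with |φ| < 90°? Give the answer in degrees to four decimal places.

geometry: r = 13 mm, L = 154 mm, e = 8 mm; θ starts at 0°
rotate link 1 by +61°: θ ← 0° +61° = 61°
rotate link 1 by +23°: θ ← 61° +23° = 84°
rotate link 1 by +71°: θ ← 84° +71° = 155°
rotate link 1 by -82°: θ ← 155° -82° = 73°
h = r sin θ − e = 12.431962 − 8 = 4.431962
sin φ = h / L = 4.431962 / 154 = 0.02877897
φ = arcsin(0.02877897) = 1.649141°

1.6491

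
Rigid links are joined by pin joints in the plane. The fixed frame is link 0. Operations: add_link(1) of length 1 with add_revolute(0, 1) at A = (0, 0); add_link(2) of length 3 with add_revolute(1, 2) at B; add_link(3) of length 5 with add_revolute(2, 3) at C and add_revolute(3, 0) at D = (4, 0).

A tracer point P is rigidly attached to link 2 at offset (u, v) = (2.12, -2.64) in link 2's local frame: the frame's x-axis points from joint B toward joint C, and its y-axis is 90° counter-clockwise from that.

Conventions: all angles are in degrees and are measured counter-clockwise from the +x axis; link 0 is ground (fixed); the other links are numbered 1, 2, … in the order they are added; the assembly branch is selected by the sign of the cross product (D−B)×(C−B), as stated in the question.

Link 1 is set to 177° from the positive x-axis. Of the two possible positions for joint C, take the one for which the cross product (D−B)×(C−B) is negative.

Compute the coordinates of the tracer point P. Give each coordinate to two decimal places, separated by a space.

A=(0,0), D=(4.00,0)
B = A + 1.00·(cos177°, sin177°) = (-0.9986, 0.0523)
|BD| = 4.9989
circle(B,3.00) ∩ circle(D,5.00): a=0.8991, h=2.8621
  candidates: C₊=(-0.0696,2.9049) cross=14.307; C₋=(-0.1295,-2.8190) cross=-14.307
  branch - wants cross < 0 → take C=(-0.1295,-2.8190) (cross=-14.307)
ex = (C−B)/|BC| = (0.2897,-0.9571); ey = (0.9571,0.2897)
P = B + 2.12·ex + -2.64·ey = (-2.9113,-2.7416)

-2.91 -2.74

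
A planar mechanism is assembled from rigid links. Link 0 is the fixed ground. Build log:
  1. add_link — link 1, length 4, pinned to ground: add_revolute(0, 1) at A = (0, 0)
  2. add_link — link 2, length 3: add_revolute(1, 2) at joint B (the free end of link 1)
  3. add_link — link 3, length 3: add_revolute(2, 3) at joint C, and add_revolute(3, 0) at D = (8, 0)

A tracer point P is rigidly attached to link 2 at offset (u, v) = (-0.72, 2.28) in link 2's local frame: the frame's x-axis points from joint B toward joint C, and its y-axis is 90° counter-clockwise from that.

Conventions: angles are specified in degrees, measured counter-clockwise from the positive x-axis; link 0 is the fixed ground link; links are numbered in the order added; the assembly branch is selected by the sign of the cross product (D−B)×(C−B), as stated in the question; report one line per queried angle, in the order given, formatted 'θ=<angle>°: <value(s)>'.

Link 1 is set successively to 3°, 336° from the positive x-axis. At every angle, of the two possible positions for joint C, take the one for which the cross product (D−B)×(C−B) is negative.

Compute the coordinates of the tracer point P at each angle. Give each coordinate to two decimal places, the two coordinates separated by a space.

A=(0,0), D=(8.00,0)
θ=3°: B = A + 4.00·(cos3°, sin3°) = (3.9945, 0.2093)
θ=3°: |BD| = 4.0109
θ=3°: circle(B,3.00) ∩ circle(D,3.00): a=2.0055, h=2.2312
θ=3°:   candidates: C₊=(6.1137,2.3328) cross=8.949; C₋=(5.8808,-2.1234) cross=-8.949
θ=3°:   branch - wants cross < 0 → take C=(5.8808,-2.1234) (cross=-8.949)
θ=3°: ex = (C−B)/|BC| = (0.6288,-0.7776); ey = (0.7776,0.6288)
θ=3°: P = B + -0.72·ex + 2.28·ey = (5.3147,2.2028)
θ=336°: B = A + 4.00·(cos336°, sin336°) = (3.6542, -1.6269)
θ=336°: |BD| = 4.6404
θ=336°: circle(B,3.00) ∩ circle(D,3.00): a=2.3202, h=1.9018
θ=336°:   candidates: C₊=(5.1603,0.9676) cross=8.825; C₋=(6.4939,-2.5945) cross=-8.825
θ=336°:   branch - wants cross < 0 → take C=(6.4939,-2.5945) (cross=-8.825)
θ=336°: ex = (C−B)/|BC| = (0.9466,-0.3225); ey = (0.3225,0.9466)
θ=336°: P = B + -0.72·ex + 2.28·ey = (3.7080,0.7634)

θ=3°: 5.31 2.20
θ=336°: 3.71 0.76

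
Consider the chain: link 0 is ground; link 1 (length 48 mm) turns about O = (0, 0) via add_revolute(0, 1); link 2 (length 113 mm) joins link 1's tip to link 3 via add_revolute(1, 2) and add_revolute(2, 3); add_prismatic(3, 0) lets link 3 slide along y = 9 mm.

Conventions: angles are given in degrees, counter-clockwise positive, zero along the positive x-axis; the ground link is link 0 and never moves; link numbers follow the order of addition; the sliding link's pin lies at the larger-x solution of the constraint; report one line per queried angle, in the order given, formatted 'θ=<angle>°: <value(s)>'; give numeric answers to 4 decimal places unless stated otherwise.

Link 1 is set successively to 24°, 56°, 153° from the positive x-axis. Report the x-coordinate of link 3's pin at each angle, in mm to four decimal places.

geometry: r = 48 mm, L = 113 mm, e = 9 mm
θ=24°: crank pin P = (r cos θ, r sin θ) = (43.850182, 19.523359)
θ=24°: h = r sin θ − e = 19.523359 − 9 = 10.523359
θ=24°: x = r cos θ + √(L² − h²) = 43.850182 + 112.508928 = 156.359110
θ=56°: crank pin P = (r cos θ, r sin θ) = (26.841259, 39.793803)
θ=56°: h = r sin θ − e = 39.793803 − 9 = 30.793803
θ=56°: x = r cos θ + √(L² − h²) = 26.841259 + 108.723234 = 135.564494
θ=153°: crank pin P = (r cos θ, r sin θ) = (-42.768313, 21.791544)
θ=153°: h = r sin θ − e = 21.791544 − 9 = 12.791544
θ=153°: x = r cos θ + √(L² − h²) = -42.768313 + 112.273667 = 69.505354

θ=24°: 156.3591
θ=56°: 135.5645
θ=153°: 69.5054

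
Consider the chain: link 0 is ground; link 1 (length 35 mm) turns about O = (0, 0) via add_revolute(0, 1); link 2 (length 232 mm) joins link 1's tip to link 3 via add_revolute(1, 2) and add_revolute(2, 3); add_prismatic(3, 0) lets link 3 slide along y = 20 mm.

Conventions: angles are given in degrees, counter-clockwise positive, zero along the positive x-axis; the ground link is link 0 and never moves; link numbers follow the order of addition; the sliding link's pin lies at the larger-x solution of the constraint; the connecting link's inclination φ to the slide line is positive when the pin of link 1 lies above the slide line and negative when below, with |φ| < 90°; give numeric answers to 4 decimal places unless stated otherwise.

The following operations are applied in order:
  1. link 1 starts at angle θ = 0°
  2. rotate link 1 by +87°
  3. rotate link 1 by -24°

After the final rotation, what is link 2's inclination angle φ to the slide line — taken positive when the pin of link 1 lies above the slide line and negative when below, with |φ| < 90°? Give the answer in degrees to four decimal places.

geometry: r = 35 mm, L = 232 mm, e = 20 mm; θ starts at 0°
rotate link 1 by +87°: θ ← 0° +87° = 87°
rotate link 1 by -24°: θ ← 87° -24° = 63°
h = r sin θ − e = 31.185228 − 20 = 11.185228
sin φ = h / L = 11.185228 / 232 = 0.04821219
φ = arcsin(0.04821219) = 2.763426°

2.7634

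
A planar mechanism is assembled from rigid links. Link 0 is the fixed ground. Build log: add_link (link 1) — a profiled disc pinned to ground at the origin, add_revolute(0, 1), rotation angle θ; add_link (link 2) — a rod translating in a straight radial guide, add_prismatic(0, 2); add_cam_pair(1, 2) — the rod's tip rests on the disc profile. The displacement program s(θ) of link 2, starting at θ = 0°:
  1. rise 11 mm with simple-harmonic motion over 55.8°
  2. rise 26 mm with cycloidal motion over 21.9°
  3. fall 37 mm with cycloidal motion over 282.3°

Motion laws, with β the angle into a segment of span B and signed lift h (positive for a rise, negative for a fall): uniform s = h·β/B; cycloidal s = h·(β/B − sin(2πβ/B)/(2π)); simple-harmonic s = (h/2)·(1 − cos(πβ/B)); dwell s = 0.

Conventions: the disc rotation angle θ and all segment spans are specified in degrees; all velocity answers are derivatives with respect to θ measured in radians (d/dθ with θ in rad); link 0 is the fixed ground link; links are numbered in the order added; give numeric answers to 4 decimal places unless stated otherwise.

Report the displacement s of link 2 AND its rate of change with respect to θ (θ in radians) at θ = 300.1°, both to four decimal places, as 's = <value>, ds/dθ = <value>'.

seg 1 [0°–55.8°] simple-harmonic, h=11: full span → s += 11 → s = 11.0000
seg 2 [55.8°–77.7°] cycloidal, h=26: full span → s += 26 → s = 37.0000
seg 3 [77.7°–360°] cycloidal, h=-37: θ=300.1° here. β=222.4, B=282.3. -37·(0.7878 − sin(2π·0.7878)/(2π)) = -34.8724 → s = 2.1276
velocity in seg [77.7°–360°] (cycloidal), θ in radians: β = 222.4° = 3.8816 rad, B = 282.3° = 4.9271 rad; ds/dθ = (h/B)(1 − cos(2πβ/B)) = ((-37)/4.9271)(1 − cos(2π·0.7878)) = -5.742054 mm/rad

s = 2.1276, ds/dθ = -5.7421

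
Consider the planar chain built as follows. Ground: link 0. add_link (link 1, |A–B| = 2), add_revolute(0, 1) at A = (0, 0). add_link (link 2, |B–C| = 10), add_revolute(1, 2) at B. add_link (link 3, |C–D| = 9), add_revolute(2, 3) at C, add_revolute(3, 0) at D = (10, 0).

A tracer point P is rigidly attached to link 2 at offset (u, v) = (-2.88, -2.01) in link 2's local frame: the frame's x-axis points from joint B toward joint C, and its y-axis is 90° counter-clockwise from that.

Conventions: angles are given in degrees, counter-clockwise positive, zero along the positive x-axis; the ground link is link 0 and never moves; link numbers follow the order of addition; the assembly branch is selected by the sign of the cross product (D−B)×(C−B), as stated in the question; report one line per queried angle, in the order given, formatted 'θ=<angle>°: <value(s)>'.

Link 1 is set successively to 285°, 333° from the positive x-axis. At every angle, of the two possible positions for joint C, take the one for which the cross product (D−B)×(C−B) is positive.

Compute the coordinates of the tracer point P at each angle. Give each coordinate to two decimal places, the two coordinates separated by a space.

A=(0,0), D=(10.00,0)
θ=285°: B = A + 2.00·(cos285°, sin285°) = (0.5176, -1.9319)
θ=285°: |BD| = 9.6772
θ=285°: circle(B,10.00) ∩ circle(D,9.00): a=5.8203, h=8.1317
θ=285°:   candidates: C₊=(4.5974,7.1981) cross=78.692; C₋=(7.8441,-8.7380) cross=-78.692
θ=285°:   branch + wants cross > 0 → take C=(4.5974,7.1981) (cross=78.692)
θ=285°: ex = (C−B)/|BC| = (0.4080,0.9130); ey = (-0.9130,0.4080)
θ=285°: P = B + -2.88·ex + -2.01·ey = (1.1778,-5.3813)
θ=333°: B = A + 2.00·(cos333°, sin333°) = (1.7820, -0.9080)
θ=333°: |BD| = 8.2680
θ=333°: circle(B,10.00) ∩ circle(D,9.00): a=5.2830, h=8.4906
θ=333°:   candidates: C₊=(6.1006,8.1114) cross=70.200; C₋=(7.9655,-8.7670) cross=-70.200
θ=333°:   branch + wants cross > 0 → take C=(6.1006,8.1114) (cross=70.200)
θ=333°: ex = (C−B)/|BC| = (0.4319,0.9019); ey = (-0.9019,0.4319)
θ=333°: P = B + -2.88·ex + -2.01·ey = (2.3511,-4.3736)

θ=285°: 1.18 -5.38
θ=333°: 2.35 -4.37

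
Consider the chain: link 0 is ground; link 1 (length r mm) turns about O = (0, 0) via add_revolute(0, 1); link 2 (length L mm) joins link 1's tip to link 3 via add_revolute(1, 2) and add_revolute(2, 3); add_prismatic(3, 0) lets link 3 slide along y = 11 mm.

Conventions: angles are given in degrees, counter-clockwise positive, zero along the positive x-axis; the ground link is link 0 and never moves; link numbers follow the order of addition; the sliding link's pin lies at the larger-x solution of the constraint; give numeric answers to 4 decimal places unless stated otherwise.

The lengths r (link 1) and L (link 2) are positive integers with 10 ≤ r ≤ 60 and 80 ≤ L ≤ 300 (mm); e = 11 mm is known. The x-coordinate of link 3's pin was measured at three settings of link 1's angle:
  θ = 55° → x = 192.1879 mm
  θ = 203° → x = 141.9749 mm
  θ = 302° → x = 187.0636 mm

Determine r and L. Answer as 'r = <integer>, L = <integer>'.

constraint per measurement: (x − r cos θ)² + (r sin θ − e)² = L²
subtracting the θ₁ and θ₂ equations cancels the r² and L² terms:
r = (x₁² − x₂²) / (2[(x₁cos θ₁ + e sin θ₁) − (x₂cos θ₂ + e sin θ₂)]) = 33.0000 → r = 33
L² = (x₁ − r cos θ₁)² + (r sin θ₁ − e)² = 30276.0108 → L = 174.0000 → L = 174
check at θ₃=302°: x = 187.0636 (printed 187.0636) ✓

r = 33, L = 174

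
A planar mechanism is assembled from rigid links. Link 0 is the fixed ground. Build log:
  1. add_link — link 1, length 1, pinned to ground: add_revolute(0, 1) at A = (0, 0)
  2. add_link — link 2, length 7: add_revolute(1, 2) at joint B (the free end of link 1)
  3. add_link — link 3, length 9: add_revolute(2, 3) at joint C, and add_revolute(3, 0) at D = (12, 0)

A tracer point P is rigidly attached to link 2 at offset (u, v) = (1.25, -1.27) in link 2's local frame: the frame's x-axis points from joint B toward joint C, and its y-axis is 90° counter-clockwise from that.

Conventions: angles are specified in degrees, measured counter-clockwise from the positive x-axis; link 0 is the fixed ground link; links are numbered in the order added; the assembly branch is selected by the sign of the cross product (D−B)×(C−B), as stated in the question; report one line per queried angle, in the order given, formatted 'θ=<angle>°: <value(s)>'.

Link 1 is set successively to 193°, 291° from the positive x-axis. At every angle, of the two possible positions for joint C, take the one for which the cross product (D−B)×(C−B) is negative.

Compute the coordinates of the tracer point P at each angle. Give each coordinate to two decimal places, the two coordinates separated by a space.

A=(0,0), D=(12.00,0)
θ=193°: B = A + 1.00·(cos193°, sin193°) = (-0.9744, -0.2250)
θ=193°: |BD| = 12.9763
θ=193°: circle(B,7.00) ∩ circle(D,9.00): a=5.2551, h=4.6242
θ=193°:   candidates: C₊=(4.1998,4.4897) cross=60.005; C₋=(4.3601,-4.7574) cross=-60.005
θ=193°:   branch - wants cross < 0 → take C=(4.3601,-4.7574) (cross=-60.005)
θ=193°: ex = (C−B)/|BC| = (0.7621,-0.6475); ey = (0.6475,0.7621)
θ=193°: P = B + 1.25·ex + -1.27·ey = (-0.8441,-2.0021)
θ=291°: B = A + 1.00·(cos291°, sin291°) = (0.3584, -0.9336)
θ=291°: |BD| = 11.6790
θ=291°: circle(B,7.00) ∩ circle(D,9.00): a=4.4695, h=5.3873
θ=291°:   candidates: C₊=(4.3829,4.7938) cross=62.919; C₋=(5.2442,-5.9464) cross=-62.919
θ=291°:   branch - wants cross < 0 → take C=(5.2442,-5.9464) (cross=-62.919)
θ=291°: ex = (C−B)/|BC| = (0.6980,-0.7161); ey = (0.7161,0.6980)
θ=291°: P = B + 1.25·ex + -1.27·ey = (0.3214,-2.7152)

θ=193°: -0.84 -2.00
θ=291°: 0.32 -2.72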